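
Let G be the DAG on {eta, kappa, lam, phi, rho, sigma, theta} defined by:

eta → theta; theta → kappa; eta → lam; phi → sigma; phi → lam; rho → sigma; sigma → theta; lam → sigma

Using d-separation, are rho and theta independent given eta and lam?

No

There are 3 undirected paths between rho and theta; checking each against the conditioning set {eta, lam}:
Path 1: rho → sigma ← lam ← eta → theta
  sigma is a collider here and neither sigma nor any of its descendants is conditioned on, so the collider stays closed — the path is blocked at sigma.
Path 2: rho → sigma ← phi → lam ← eta → theta
  sigma is a collider here and neither sigma nor any of its descendants is conditioned on, so the collider stays closed — the path is blocked at sigma.
Path 3: rho → sigma → theta
  sigma is a chain and sigma is not conditioned on — no node blocks this path, so it is active.
Since the path rho → sigma → theta is active, rho and theta are not d-separated given {eta, lam}.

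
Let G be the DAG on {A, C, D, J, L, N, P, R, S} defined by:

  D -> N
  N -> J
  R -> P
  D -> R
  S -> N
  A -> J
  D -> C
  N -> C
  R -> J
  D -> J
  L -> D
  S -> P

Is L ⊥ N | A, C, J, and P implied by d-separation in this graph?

No — L and N are not d-separated given {A, C, J, P}.

There are 6 undirected paths between L and N; checking each against the conditioning set {A, C, J, P}:
Path 1: L → D → N
  D is a chain and D is not conditioned on — no node blocks this path, so it is active.
Path 2: L → D → R → P ← S → N
  D is a chain and D is not conditioned on; R is a chain and R is not conditioned on; P is a collider and P is conditioned on, which opens it; S is a fork and S is not conditioned on — no node blocks this path, so it is active.
Path 3: L → D → R → J ← N
  D is a chain and D is not conditioned on; R is a chain and R is not conditioned on; J is a collider and J is conditioned on, which opens it — no node blocks this path, so it is active.
Path 4: L → D → C ← N
  D is a chain and D is not conditioned on; C is a collider and C is conditioned on, which opens it — no node blocks this path, so it is active.
Path 5: L → D → J ← N
  D is a chain and D is not conditioned on; J is a collider and J is conditioned on, which opens it — no node blocks this path, so it is active.
Path 6: L → D → J ← R → P ← S → N
  D is a chain and D is not conditioned on; J is a collider and J is conditioned on, which opens it; R is a fork and R is not conditioned on; P is a collider and P is conditioned on, which opens it; S is a fork and S is not conditioned on — no node blocks this path, so it is active.
Since the path L → D → N is active, L and N are not d-separated given {A, C, J, P}.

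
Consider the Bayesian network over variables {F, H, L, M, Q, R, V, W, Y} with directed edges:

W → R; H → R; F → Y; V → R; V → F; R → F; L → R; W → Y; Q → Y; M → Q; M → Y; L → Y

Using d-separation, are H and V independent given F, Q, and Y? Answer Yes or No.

No

There are 4 undirected paths between H and V; checking each against the conditioning set {F, Q, Y}:
Path 1: H → R ← L → Y ← F ← V
  F is a chain here and F is conditioned on, so the path is blocked at F.
Path 2: H → R ← W → Y ← F ← V
  F is a chain here and F is conditioned on, so the path is blocked at F.
Path 3: H → R → F ← V
  R is a chain and R is not conditioned on; F is a collider and F is conditioned on, which opens it — no node blocks this path, so it is active.
Path 4: H → R ← V
  R is a collider and its descendant Y is conditioned on, which opens it — no node blocks this path, so it is active.
Since the path H → R → F ← V is active, H and V are not d-separated given {F, Q, Y}.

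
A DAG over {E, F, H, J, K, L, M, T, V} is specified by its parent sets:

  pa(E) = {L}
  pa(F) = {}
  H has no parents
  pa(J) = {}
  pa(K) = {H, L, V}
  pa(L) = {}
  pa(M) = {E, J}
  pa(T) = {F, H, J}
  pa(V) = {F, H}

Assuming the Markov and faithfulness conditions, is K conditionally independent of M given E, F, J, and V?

There are 5 undirected paths between K and M; checking each against the conditioning set {E, F, J, V}:
  1. K ← L → E → M — L:fork[open]; E:chain[blocks] ⇒ blocked
  2. K ← H → T ← J → M — H:fork[open]; T:collider[blocks]; J:fork[blocks] ⇒ blocked
  3. K ← H → V ← F → T ← J → M — H:fork[open]; V:collider[open]; F:fork[blocks]; T:collider[blocks]; J:fork[blocks] ⇒ blocked
  4. K ← V ← F → T ← J → M — V:chain[blocks]; F:fork[blocks]; T:collider[blocks]; J:fork[blocks] ⇒ blocked
  5. K ← V ← H → T ← J → M — V:chain[blocks]; H:fork[open]; T:collider[blocks]; J:fork[blocks] ⇒ blocked
Every path is blocked, so K and M are d-separated given {E, F, J, V}.

Yes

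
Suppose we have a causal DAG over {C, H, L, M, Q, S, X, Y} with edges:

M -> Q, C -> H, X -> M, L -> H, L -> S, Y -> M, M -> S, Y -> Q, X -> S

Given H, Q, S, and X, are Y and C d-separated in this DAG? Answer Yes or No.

Enumerating the 4 paths from Y to C and testing each for blocking by {H, Q, S, X}:
Path 1: Y → M → S ← L → H ← C
  M is a chain and M is not conditioned on; S is a collider and S is conditioned on, which opens it; L is a fork and L is not conditioned on; H is a collider and H is conditioned on, which opens it — no node blocks this path, so it is active.
Path 2: Y → M ← X → S ← L → H ← C
  X is a fork here and X is conditioned on, so the path is blocked at X.
Path 3: Y → Q ← M → S ← L → H ← C
  Q is a collider and Q is conditioned on, which opens it; M is a fork and M is not conditioned on; S is a collider and S is conditioned on, which opens it; L is a fork and L is not conditioned on; H is a collider and H is conditioned on, which opens it — no node blocks this path, so it is active.
Path 4: Y → Q ← M ← X → S ← L → H ← C
  X is a fork here and X is conditioned on, so the path is blocked at X.
Since the path Y → M → S ← L → H ← C is active, Y and C are not d-separated given {H, Q, S, X}.

No — Y and C are not d-separated given {H, Q, S, X}.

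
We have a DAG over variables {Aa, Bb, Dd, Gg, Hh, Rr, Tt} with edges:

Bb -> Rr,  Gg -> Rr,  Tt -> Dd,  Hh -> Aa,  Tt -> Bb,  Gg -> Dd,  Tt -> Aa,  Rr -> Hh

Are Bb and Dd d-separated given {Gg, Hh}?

No — Bb and Dd are not d-separated given {Gg, Hh}.

There are 4 undirected paths between Bb and Dd; checking each against the conditioning set {Gg, Hh}:
Path 1: Bb → Rr ← Gg → Dd
  Gg is a fork here and Gg is conditioned on, so the path is blocked at Gg.
Path 2: Bb → Rr → Hh → Aa ← Tt → Dd
  Hh is a chain here and Hh is conditioned on, so the path is blocked at Hh.
Path 3: Bb ← Tt → Dd
  Tt is a fork and Tt is not conditioned on — no node blocks this path, so it is active.
Path 4: Bb ← Tt → Aa ← Hh ← Rr ← Gg → Dd
  Aa is a collider here and neither Aa nor any of its descendants is conditioned on, so the collider stays closed — the path is blocked at Aa.
Because an active path exists, Bb and Dd are not d-separated.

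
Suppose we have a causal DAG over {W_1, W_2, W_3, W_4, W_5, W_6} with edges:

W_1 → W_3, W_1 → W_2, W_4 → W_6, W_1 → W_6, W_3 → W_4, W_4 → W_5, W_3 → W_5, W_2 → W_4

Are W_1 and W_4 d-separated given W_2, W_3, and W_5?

4 paths connect W_1 and W_4; each must be blocked for d-separation to hold:
Path 1: W_1 → W_3 → W_4
  W_3 is a chain here and W_3 is conditioned on, so the path is blocked at W_3.
Path 2: W_1 → W_3 → W_5 ← W_4
  W_3 is a chain here and W_3 is conditioned on, so the path is blocked at W_3.
Path 3: W_1 → W_6 ← W_4
  W_6 is a collider here and neither W_6 nor any of its descendants is conditioned on, so the collider stays closed — the path is blocked at W_6.
Path 4: W_1 → W_2 → W_4
  W_2 is a chain here and W_2 is conditioned on, so the path is blocked at W_2.
All paths are blocked; W_1 ⊥ W_4 | {W_2, W_3, W_5} holds.

Yes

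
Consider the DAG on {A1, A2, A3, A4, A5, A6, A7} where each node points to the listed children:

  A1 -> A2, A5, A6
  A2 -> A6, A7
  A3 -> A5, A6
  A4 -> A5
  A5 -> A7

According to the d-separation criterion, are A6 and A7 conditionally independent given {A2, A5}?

Yes

There are 6 undirected paths between A6 and A7; checking each against the conditioning set {A2, A5}:
  1. A6 ← A2 ← A1 → A5 → A7 — A2:chain[blocks]; A1:fork[open]; A5:chain[blocks] ⇒ blocked
  2. A6 ← A2 → A7 — A2:fork[blocks] ⇒ blocked
  3. A6 ← A1 → A2 → A7 — A1:fork[open]; A2:chain[blocks] ⇒ blocked
  4. A6 ← A1 → A5 → A7 — A1:fork[open]; A5:chain[blocks] ⇒ blocked
  5. A6 ← A3 → A5 ← A1 → A2 → A7 — A3:fork[open]; A5:collider[open]; A1:fork[open]; A2:chain[blocks] ⇒ blocked
  6. A6 ← A3 → A5 → A7 — A3:fork[open]; A5:chain[blocks] ⇒ blocked
Every path is blocked, so A6 and A7 are d-separated given {A2, A5}.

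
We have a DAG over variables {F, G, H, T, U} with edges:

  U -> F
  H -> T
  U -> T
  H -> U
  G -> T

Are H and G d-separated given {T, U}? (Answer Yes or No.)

No

2 paths connect H and G; each must be blocked for d-separation to hold:
Path 1: H → T ← G
  T is a collider and T is conditioned on, which opens it — no node blocks this path, so it is active.
Path 2: H → U → T ← G
  U is a chain here and U is conditioned on, so the path is blocked at U.
Because an active path exists, H and G are not d-separated.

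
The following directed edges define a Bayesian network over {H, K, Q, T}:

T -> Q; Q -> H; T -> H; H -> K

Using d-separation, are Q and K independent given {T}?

We examine all 2 paths between Q and K:
Path 1: Q ← T → H → K
  T is a fork here and T is conditioned on, so the path is blocked at T.
Path 2: Q → H → K
  H is a chain and H is not conditioned on — no node blocks this path, so it is active.
At least one path is unblocked, so d-separation fails.

No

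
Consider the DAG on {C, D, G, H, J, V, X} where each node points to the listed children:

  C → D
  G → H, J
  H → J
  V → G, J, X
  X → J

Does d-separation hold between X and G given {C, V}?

Yes

We examine all 6 paths between X and G:
  1. X ← V → G — V:fork[blocks] ⇒ blocked
  2. X ← V → J ← G — V:fork[blocks]; J:collider[blocks] ⇒ blocked
  3. X ← V → J ← H ← G — V:fork[blocks]; J:collider[blocks]; H:chain[open] ⇒ blocked
  4. X → J ← G — J:collider[blocks] ⇒ blocked
  5. X → J ← H ← G — J:collider[blocks]; H:chain[open] ⇒ blocked
  6. X → J ← V → G — J:collider[blocks]; V:fork[blocks] ⇒ blocked
All paths are blocked; X ⊥ G | {C, V} holds.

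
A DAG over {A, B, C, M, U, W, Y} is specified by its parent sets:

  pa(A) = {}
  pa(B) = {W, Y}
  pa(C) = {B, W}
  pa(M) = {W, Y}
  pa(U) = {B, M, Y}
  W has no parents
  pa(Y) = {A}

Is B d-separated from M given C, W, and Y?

Enumerating the 6 paths from B to M and testing each for blocking by {C, W, Y}:
Path 1: B ← W → M
  W is a fork here and W is conditioned on, so the path is blocked at W.
Path 2: B → C ← W → M
  W is a fork here and W is conditioned on, so the path is blocked at W.
Path 3: B → U ← M
  U is a collider here and neither U nor any of its descendants is conditioned on, so the collider stays closed — the path is blocked at U.
Path 4: B → U ← Y → M
  U is a collider here and neither U nor any of its descendants is conditioned on, so the collider stays closed — the path is blocked at U.
Path 5: B ← Y → M
  Y is a fork here and Y is conditioned on, so the path is blocked at Y.
Path 6: B ← Y → U ← M
  Y is a fork here and Y is conditioned on, so the path is blocked at Y.
Since every path is blocked, d-separation holds.

Yes — B and M are d-separated given {C, W, Y}.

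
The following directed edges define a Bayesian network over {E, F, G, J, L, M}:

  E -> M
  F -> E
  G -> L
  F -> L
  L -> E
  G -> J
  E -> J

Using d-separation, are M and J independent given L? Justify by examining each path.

No

There are 3 undirected paths between M and J; checking each against the conditioning set {L}:
Path 1: M ← E → J
  E is a fork and E is not conditioned on — no node blocks this path, so it is active.
Path 2: M ← E ← L ← G → J
  L is a chain here and L is conditioned on, so the path is blocked at L.
Path 3: M ← E ← F → L ← G → J
  E is a chain and E is not conditioned on; F is a fork and F is not conditioned on; L is a collider and L is conditioned on, which opens it; G is a fork and G is not conditioned on — no node blocks this path, so it is active.
Because an active path exists, M and J are not d-separated.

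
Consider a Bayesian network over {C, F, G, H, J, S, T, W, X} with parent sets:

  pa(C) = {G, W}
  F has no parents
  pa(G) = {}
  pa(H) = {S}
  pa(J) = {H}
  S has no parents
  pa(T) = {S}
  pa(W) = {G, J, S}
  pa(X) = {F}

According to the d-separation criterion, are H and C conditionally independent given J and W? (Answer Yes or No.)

No

Enumerating the 4 paths from H to C and testing each for blocking by {J, W}:
Path 1: H → J → W → C
  J is a chain here and J is conditioned on, so the path is blocked at J.
Path 2: H → J → W ← G → C
  J is a chain here and J is conditioned on, so the path is blocked at J.
Path 3: H ← S → W → C
  W is a chain here and W is conditioned on, so the path is blocked at W.
Path 4: H ← S → W ← G → C
  S is a fork and S is not conditioned on; W is a collider and W is conditioned on, which opens it; G is a fork and G is not conditioned on — no node blocks this path, so it is active.
Since the path H ← S → W ← G → C is active, H and C are not d-separated given {J, W}.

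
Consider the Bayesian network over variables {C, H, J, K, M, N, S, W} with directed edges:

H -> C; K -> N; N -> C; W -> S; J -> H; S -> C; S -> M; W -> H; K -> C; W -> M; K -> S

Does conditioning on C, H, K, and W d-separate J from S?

Enumerating the 5 paths from J to S and testing each for blocking by {C, H, K, W}:
  1. J → H ← W → M ← S — H:collider[open]; W:fork[blocks]; M:collider[blocks] ⇒ blocked
  2. J → H ← W → S — H:collider[open]; W:fork[blocks] ⇒ blocked
  3. J → H → C ← S — H:chain[blocks]; C:collider[open] ⇒ blocked
  4. J → H → C ← N ← K → S — H:chain[blocks]; C:collider[open]; N:chain[open]; K:fork[blocks] ⇒ blocked
  5. J → H → C ← K → S — H:chain[blocks]; C:collider[open]; K:fork[blocks] ⇒ blocked
Every path is blocked, so J and S are d-separated given {C, H, K, W}.

Yes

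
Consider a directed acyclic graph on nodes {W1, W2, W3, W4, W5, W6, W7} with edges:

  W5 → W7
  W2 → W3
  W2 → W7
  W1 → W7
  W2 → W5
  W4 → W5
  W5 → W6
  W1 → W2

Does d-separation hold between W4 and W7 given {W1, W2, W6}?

No

We examine all 3 paths between W4 and W7:
  1. W4 → W5 → W7 — W5:chain[open] ⇒ active
  2. W4 → W5 ← W2 → W7 — W5:collider[open]; W2:fork[blocks] ⇒ blocked
  3. W4 → W5 ← W2 ← W1 → W7 — W5:collider[open]; W2:chain[blocks]; W1:fork[blocks] ⇒ blocked
Because an active path exists, W4 and W7 are not d-separated.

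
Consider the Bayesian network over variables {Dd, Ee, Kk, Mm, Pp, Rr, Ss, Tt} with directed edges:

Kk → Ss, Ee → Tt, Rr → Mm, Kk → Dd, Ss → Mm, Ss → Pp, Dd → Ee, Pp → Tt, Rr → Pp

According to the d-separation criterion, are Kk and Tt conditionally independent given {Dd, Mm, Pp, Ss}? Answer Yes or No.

3 paths connect Kk and Tt; each must be blocked for d-separation to hold:
  1. Kk → Dd → Ee → Tt — Dd:chain[blocks]; Ee:chain[open] ⇒ blocked
  2. Kk → Ss → Pp → Tt — Ss:chain[blocks]; Pp:chain[blocks] ⇒ blocked
  3. Kk → Ss → Mm ← Rr → Pp → Tt — Ss:chain[blocks]; Mm:collider[open]; Rr:fork[open]; Pp:chain[blocks] ⇒ blocked
All paths are blocked; Kk ⊥ Tt | {Dd, Mm, Pp, Ss} holds.

Yes — Kk and Tt are d-separated given {Dd, Mm, Pp, Ss}.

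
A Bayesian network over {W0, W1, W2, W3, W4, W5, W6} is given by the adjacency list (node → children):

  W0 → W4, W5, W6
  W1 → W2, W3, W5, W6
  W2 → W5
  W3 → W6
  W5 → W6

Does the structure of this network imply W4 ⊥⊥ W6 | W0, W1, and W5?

6 paths connect W4 and W6; each must be blocked for d-separation to hold:
Path 1: W4 ← W0 → W6
  W0 is a fork here and W0 is conditioned on, so the path is blocked at W0.
Path 2: W4 ← W0 → W5 → W6
  W0 is a fork here and W0 is conditioned on, so the path is blocked at W0.
Path 3: W4 ← W0 → W5 ← W1 → W6
  W0 is a fork here and W0 is conditioned on, so the path is blocked at W0.
Path 4: W4 ← W0 → W5 ← W1 → W3 → W6
  W0 is a fork here and W0 is conditioned on, so the path is blocked at W0.
Path 5: W4 ← W0 → W5 ← W2 ← W1 → W6
  W0 is a fork here and W0 is conditioned on, so the path is blocked at W0.
Path 6: W4 ← W0 → W5 ← W2 ← W1 → W3 → W6
  W0 is a fork here and W0 is conditioned on, so the path is blocked at W0.
Since every path is blocked, d-separation holds.

Yes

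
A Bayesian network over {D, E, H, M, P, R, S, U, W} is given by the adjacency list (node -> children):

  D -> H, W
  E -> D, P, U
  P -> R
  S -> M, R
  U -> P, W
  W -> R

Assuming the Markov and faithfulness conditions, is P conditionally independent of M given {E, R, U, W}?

Enumerating the 5 paths from P to M and testing each for blocking by {E, R, U, W}:
Path 1: P → R ← S → M
  R is a collider and R is conditioned on, which opens it; S is a fork and S is not conditioned on — no node blocks this path, so it is active.
Path 2: P ← E → U → W → R ← S → M
  E is a fork here and E is conditioned on, so the path is blocked at E.
Path 3: P ← E → D → W → R ← S → M
  E is a fork here and E is conditioned on, so the path is blocked at E.
Path 4: P ← U ← E → D → W → R ← S → M
  U is a chain here and U is conditioned on, so the path is blocked at U.
Path 5: P ← U → W → R ← S → M
  U is a fork here and U is conditioned on, so the path is blocked at U.
Because an active path exists, P and M are not d-separated.

No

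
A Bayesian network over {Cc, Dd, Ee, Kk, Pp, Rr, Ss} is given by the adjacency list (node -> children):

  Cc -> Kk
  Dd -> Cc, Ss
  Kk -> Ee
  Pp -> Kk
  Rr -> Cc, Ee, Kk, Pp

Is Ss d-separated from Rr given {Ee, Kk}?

No

4 paths connect Ss and Rr; each must be blocked for d-separation to hold:
Path 1: Ss ← Dd → Cc → Kk → Ee ← Rr
  Kk is a chain here and Kk is conditioned on, so the path is blocked at Kk.
Path 2: Ss ← Dd → Cc → Kk ← Rr
  Dd is a fork and Dd is not conditioned on; Cc is a chain and Cc is not conditioned on; Kk is a collider and Kk is conditioned on, which opens it — no node blocks this path, so it is active.
Path 3: Ss ← Dd → Cc → Kk ← Pp ← Rr
  Dd is a fork and Dd is not conditioned on; Cc is a chain and Cc is not conditioned on; Kk is a collider and Kk is conditioned on, which opens it; Pp is a chain and Pp is not conditioned on — no node blocks this path, so it is active.
Path 4: Ss ← Dd → Cc ← Rr
  Dd is a fork and Dd is not conditioned on; Cc is a collider and its descendant Kk is conditioned on, which opens it — no node blocks this path, so it is active.
Since the path Ss ← Dd → Cc → Kk ← Rr is active, Ss and Rr are not d-separated given {Ee, Kk}.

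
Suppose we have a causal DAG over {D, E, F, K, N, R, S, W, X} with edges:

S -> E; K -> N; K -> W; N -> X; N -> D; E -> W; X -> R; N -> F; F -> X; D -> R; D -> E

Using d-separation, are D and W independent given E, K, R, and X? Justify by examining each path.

Enumerating the 4 paths from D to W and testing each for blocking by {E, K, R, X}:
Path 1: D → R ← X ← F ← N ← K → W
  X is a chain here and X is conditioned on, so the path is blocked at X.
Path 2: D → R ← X ← N ← K → W
  X is a chain here and X is conditioned on, so the path is blocked at X.
Path 3: D ← N ← K → W
  K is a fork here and K is conditioned on, so the path is blocked at K.
Path 4: D → E → W
  E is a chain here and E is conditioned on, so the path is blocked at E.
Since every path is blocked, d-separation holds.

Yes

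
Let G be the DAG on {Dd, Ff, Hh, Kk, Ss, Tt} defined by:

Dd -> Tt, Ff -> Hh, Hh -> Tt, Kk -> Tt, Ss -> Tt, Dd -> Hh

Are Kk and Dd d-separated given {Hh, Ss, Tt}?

No — Kk and Dd are not d-separated given {Hh, Ss, Tt}.

We examine all 2 paths between Kk and Dd:
Path 1: Kk → Tt ← Hh ← Dd
  Hh is a chain here and Hh is conditioned on, so the path is blocked at Hh.
Path 2: Kk → Tt ← Dd
  Tt is a collider and Tt is conditioned on, which opens it — no node blocks this path, so it is active.
At least one path is unblocked, so d-separation fails.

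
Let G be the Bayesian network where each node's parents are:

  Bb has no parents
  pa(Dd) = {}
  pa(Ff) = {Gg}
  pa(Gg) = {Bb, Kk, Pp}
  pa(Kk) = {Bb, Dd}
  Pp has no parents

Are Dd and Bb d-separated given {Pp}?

We examine all 2 paths between Dd and Bb:
Path 1: Dd → Kk ← Bb
  Kk is a collider here and neither Kk nor any of its descendants is conditioned on, so the collider stays closed — the path is blocked at Kk.
Path 2: Dd → Kk → Gg ← Bb
  Gg is a collider here and neither Gg nor any of its descendants is conditioned on, so the collider stays closed — the path is blocked at Gg.
Since every path is blocked, d-separation holds.

Yes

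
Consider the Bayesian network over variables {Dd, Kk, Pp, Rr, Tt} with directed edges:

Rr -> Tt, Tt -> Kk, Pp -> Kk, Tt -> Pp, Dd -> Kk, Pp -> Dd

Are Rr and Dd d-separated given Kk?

There are 4 undirected paths between Rr and Dd; checking each against the conditioning set {Kk}:
Path 1: Rr → Tt → Pp → Dd
  Tt is a chain and Tt is not conditioned on; Pp is a chain and Pp is not conditioned on — no node blocks this path, so it is active.
Path 2: Rr → Tt → Pp → Kk ← Dd
  Tt is a chain and Tt is not conditioned on; Pp is a chain and Pp is not conditioned on; Kk is a collider and Kk is conditioned on, which opens it — no node blocks this path, so it is active.
Path 3: Rr → Tt → Kk ← Pp → Dd
  Tt is a chain and Tt is not conditioned on; Kk is a collider and Kk is conditioned on, which opens it; Pp is a fork and Pp is not conditioned on — no node blocks this path, so it is active.
Path 4: Rr → Tt → Kk ← Dd
  Tt is a chain and Tt is not conditioned on; Kk is a collider and Kk is conditioned on, which opens it — no node blocks this path, so it is active.
At least one path is unblocked, so d-separation fails.

No — Rr and Dd are not d-separated given {Kk}.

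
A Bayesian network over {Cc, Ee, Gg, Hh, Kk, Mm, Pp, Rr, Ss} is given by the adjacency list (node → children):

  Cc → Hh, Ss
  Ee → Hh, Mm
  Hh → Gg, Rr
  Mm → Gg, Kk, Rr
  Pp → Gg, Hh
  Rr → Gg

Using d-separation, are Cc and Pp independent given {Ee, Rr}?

No

6 paths connect Cc and Pp; each must be blocked for d-separation to hold:
Path 1: Cc → Hh ← Ee → Mm → Gg ← Pp
  Ee is a fork here and Ee is conditioned on, so the path is blocked at Ee.
Path 2: Cc → Hh ← Ee → Mm → Rr → Gg ← Pp
  Ee is a fork here and Ee is conditioned on, so the path is blocked at Ee.
Path 3: Cc → Hh ← Pp
  Hh is a collider and its descendant Rr is conditioned on, which opens it — no node blocks this path, so it is active.
Path 4: Cc → Hh → Gg ← Pp
  Gg is a collider here and neither Gg nor any of its descendants is conditioned on, so the collider stays closed — the path is blocked at Gg.
Path 5: Cc → Hh → Rr → Gg ← Pp
  Rr is a chain here and Rr is conditioned on, so the path is blocked at Rr.
Path 6: Cc → Hh → Rr ← Mm → Gg ← Pp
  Gg is a collider here and neither Gg nor any of its descendants is conditioned on, so the collider stays closed — the path is blocked at Gg.
Since the path Cc → Hh ← Pp is active, Cc and Pp are not d-separated given {Ee, Rr}.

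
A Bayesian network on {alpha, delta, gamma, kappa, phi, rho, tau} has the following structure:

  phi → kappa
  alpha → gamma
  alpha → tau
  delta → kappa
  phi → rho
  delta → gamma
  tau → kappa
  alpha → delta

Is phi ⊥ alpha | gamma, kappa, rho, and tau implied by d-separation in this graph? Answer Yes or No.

We examine all 3 paths between phi and alpha:
Path 1: phi → kappa ← tau ← alpha
  tau is a chain here and tau is conditioned on, so the path is blocked at tau.
Path 2: phi → kappa ← delta ← alpha
  kappa is a collider and kappa is conditioned on, which opens it; delta is a chain and delta is not conditioned on — no node blocks this path, so it is active.
Path 3: phi → kappa ← delta → gamma ← alpha
  kappa is a collider and kappa is conditioned on, which opens it; delta is a fork and delta is not conditioned on; gamma is a collider and gamma is conditioned on, which opens it — no node blocks this path, so it is active.
At least one path is unblocked, so d-separation fails.

No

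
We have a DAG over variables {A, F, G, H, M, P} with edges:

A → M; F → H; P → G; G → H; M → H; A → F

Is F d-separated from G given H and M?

2 paths connect F and G; each must be blocked for d-separation to hold:
  1. F ← A → M → H ← G — A:fork[open]; M:chain[blocks]; H:collider[open] ⇒ blocked
  2. F → H ← G — H:collider[open] ⇒ active
Since the path F → H ← G is active, F and G are not d-separated given {H, M}.

No — F and G are not d-separated given {H, M}.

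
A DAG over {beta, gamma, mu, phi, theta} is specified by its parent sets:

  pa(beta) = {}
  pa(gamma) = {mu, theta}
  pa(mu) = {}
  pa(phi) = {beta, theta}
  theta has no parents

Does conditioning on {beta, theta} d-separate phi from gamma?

Yes — phi and gamma are d-separated given {beta, theta}.

The only undirected path from phi to gamma is:
Path 1: phi ← theta → gamma
  theta is a fork here and theta is conditioned on, so the path is blocked at theta.
Since every path is blocked, d-separation holds.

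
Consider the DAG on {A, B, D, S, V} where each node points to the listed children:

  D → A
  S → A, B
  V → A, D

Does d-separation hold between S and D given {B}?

There are 2 undirected paths between S and D; checking each against the conditioning set {B}:
Path 1: S → A ← V → D
  A is a collider here and neither A nor any of its descendants is conditioned on, so the collider stays closed — the path is blocked at A.
Path 2: S → A ← D
  A is a collider here and neither A nor any of its descendants is conditioned on, so the collider stays closed — the path is blocked at A.
Since every path is blocked, d-separation holds.

Yes — S and D are d-separated given {B}.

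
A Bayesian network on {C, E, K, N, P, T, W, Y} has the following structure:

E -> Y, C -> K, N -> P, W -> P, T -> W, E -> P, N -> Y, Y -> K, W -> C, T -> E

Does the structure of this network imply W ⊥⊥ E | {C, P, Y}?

We examine all 5 paths between W and E:
Path 1: W → C → K ← Y ← E
  C is a chain here and C is conditioned on, so the path is blocked at C.
Path 2: W → C → K ← Y ← N → P ← E
  C is a chain here and C is conditioned on, so the path is blocked at C.
Path 3: W → P ← E
  P is a collider and P is conditioned on, which opens it — no node blocks this path, so it is active.
Path 4: W → P ← N → Y ← E
  P is a collider and P is conditioned on, which opens it; N is a fork and N is not conditioned on; Y is a collider and Y is conditioned on, which opens it — no node blocks this path, so it is active.
Path 5: W ← T → E
  T is a fork and T is not conditioned on — no node blocks this path, so it is active.
At least one path is unblocked, so d-separation fails.

No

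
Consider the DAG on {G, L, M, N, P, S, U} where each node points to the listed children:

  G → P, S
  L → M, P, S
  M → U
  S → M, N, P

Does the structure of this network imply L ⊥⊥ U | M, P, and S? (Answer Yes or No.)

Yes

Enumerating the 4 paths from L to U and testing each for blocking by {M, P, S}:
Path 1: L → M → U
  M is a chain here and M is conditioned on, so the path is blocked at M.
Path 2: L → P ← G → S → M → U
  S is a chain here and S is conditioned on, so the path is blocked at S.
Path 3: L → P ← S → M → U
  S is a fork here and S is conditioned on, so the path is blocked at S.
Path 4: L → S → M → U
  S is a chain here and S is conditioned on, so the path is blocked at S.
All paths are blocked; L ⊥ U | {M, P, S} holds.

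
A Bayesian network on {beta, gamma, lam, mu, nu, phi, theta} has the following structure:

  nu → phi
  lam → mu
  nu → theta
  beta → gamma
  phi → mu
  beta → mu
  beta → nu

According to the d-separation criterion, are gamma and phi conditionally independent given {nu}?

Yes — gamma and phi are d-separated given {nu}.

There are 2 undirected paths between gamma and phi; checking each against the conditioning set {nu}:
Path 1: gamma ← beta → nu → phi
  nu is a chain here and nu is conditioned on, so the path is blocked at nu.
Path 2: gamma ← beta → mu ← phi
  mu is a collider here and neither mu nor any of its descendants is conditioned on, so the collider stays closed — the path is blocked at mu.
Since every path is blocked, d-separation holds.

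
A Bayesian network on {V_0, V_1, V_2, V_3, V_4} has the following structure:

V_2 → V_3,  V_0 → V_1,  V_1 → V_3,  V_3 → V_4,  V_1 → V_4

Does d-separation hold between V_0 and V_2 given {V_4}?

No — V_0 and V_2 are not d-separated given {V_4}.

2 paths connect V_0 and V_2; each must be blocked for d-separation to hold:
Path 1: V_0 → V_1 → V_3 ← V_2
  V_1 is a chain and V_1 is not conditioned on; V_3 is a collider and its descendant V_4 is conditioned on, which opens it — no node blocks this path, so it is active.
Path 2: V_0 → V_1 → V_4 ← V_3 ← V_2
  V_1 is a chain and V_1 is not conditioned on; V_4 is a collider and V_4 is conditioned on, which opens it; V_3 is a chain and V_3 is not conditioned on — no node blocks this path, so it is active.
At least one path is unblocked, so d-separation fails.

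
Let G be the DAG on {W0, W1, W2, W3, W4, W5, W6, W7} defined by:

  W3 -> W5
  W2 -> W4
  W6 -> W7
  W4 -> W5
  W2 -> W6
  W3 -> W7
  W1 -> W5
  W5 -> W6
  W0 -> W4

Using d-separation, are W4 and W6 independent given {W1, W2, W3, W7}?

3 paths connect W4 and W6; each must be blocked for d-separation to hold:
Path 1: W4 ← W2 → W6
  W2 is a fork here and W2 is conditioned on, so the path is blocked at W2.
Path 2: W4 → W5 → W6
  W5 is a chain and W5 is not conditioned on — no node blocks this path, so it is active.
Path 3: W4 → W5 ← W3 → W7 ← W6
  W3 is a fork here and W3 is conditioned on, so the path is blocked at W3.
Because an active path exists, W4 and W6 are not d-separated.

No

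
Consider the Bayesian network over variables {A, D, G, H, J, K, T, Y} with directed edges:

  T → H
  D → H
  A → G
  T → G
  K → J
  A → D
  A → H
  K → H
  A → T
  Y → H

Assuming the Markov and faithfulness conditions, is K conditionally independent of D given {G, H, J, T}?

Enumerating the 4 paths from K to D and testing each for blocking by {G, H, J, T}:
Path 1: K → H ← D
  H is a collider and H is conditioned on, which opens it — no node blocks this path, so it is active.
Path 2: K → H ← T → G ← A → D
  T is a fork here and T is conditioned on, so the path is blocked at T.
Path 3: K → H ← T ← A → D
  T is a chain here and T is conditioned on, so the path is blocked at T.
Path 4: K → H ← A → D
  H is a collider and H is conditioned on, which opens it; A is a fork and A is not conditioned on — no node blocks this path, so it is active.
Because an active path exists, K and D are not d-separated.

No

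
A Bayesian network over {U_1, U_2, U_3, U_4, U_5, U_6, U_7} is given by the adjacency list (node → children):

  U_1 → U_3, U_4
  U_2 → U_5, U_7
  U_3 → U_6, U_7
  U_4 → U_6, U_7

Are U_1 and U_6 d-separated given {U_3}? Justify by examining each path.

No — U_1 and U_6 are not d-separated given {U_3}.

We examine all 4 paths between U_1 and U_6:
Path 1: U_1 → U_4 → U_7 ← U_3 → U_6
  U_7 is a collider here and neither U_7 nor any of its descendants is conditioned on, so the collider stays closed — the path is blocked at U_7.
Path 2: U_1 → U_4 → U_6
  U_4 is a chain and U_4 is not conditioned on — no node blocks this path, so it is active.
Path 3: U_1 → U_3 → U_7 ← U_4 → U_6
  U_3 is a chain here and U_3 is conditioned on, so the path is blocked at U_3.
Path 4: U_1 → U_3 → U_6
  U_3 is a chain here and U_3 is conditioned on, so the path is blocked at U_3.
Since the path U_1 → U_4 → U_6 is active, U_1 and U_6 are not d-separated given {U_3}.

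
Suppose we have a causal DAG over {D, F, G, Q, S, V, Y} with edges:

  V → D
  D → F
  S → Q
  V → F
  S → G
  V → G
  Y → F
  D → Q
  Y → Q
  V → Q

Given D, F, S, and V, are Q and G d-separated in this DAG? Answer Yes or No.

There are 6 undirected paths between Q and G; checking each against the conditioning set {D, F, S, V}:
Path 1: Q ← Y → F ← D ← V → G
  D is a chain here and D is conditioned on, so the path is blocked at D.
Path 2: Q ← Y → F ← V → G
  V is a fork here and V is conditioned on, so the path is blocked at V.
Path 3: Q ← D → F ← V → G
  D is a fork here and D is conditioned on, so the path is blocked at D.
Path 4: Q ← D ← V → G
  D is a chain here and D is conditioned on, so the path is blocked at D.
Path 5: Q ← S → G
  S is a fork here and S is conditioned on, so the path is blocked at S.
Path 6: Q ← V → G
  V is a fork here and V is conditioned on, so the path is blocked at V.
Every path is blocked, so Q and G are d-separated given {D, F, S, V}.

Yes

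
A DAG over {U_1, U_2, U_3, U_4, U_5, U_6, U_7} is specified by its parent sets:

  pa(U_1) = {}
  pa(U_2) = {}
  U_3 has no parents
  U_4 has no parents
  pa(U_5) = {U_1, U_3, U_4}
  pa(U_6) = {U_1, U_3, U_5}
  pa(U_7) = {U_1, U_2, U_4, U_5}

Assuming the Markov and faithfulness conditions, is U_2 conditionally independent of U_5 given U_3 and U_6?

Yes

Enumerating the 5 paths from U_2 to U_5 and testing each for blocking by {U_3, U_6}:
Path 1: U_2 → U_7 ← U_5
  U_7 is a collider here and neither U_7 nor any of its descendants is conditioned on, so the collider stays closed — the path is blocked at U_7.
Path 2: U_2 → U_7 ← U_1 → U_6 ← U_3 → U_5
  U_7 is a collider here and neither U_7 nor any of its descendants is conditioned on, so the collider stays closed — the path is blocked at U_7.
Path 3: U_2 → U_7 ← U_1 → U_6 ← U_5
  U_7 is a collider here and neither U_7 nor any of its descendants is conditioned on, so the collider stays closed — the path is blocked at U_7.
Path 4: U_2 → U_7 ← U_1 → U_5
  U_7 is a collider here and neither U_7 nor any of its descendants is conditioned on, so the collider stays closed — the path is blocked at U_7.
Path 5: U_2 → U_7 ← U_4 → U_5
  U_7 is a collider here and neither U_7 nor any of its descendants is conditioned on, so the collider stays closed — the path is blocked at U_7.
Every path is blocked, so U_2 and U_5 are d-separated given {U_3, U_6}.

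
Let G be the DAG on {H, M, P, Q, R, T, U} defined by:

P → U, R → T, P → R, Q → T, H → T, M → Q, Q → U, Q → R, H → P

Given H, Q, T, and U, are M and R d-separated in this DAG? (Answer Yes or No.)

Enumerating the 5 paths from M to R and testing each for blocking by {H, Q, T, U}:
  1. M → Q → R — Q:chain[blocks] ⇒ blocked
  2. M → Q → U ← P → R — Q:chain[blocks]; U:collider[open]; P:fork[open] ⇒ blocked
  3. M → Q → U ← P ← H → T ← R — Q:chain[blocks]; U:collider[open]; P:chain[open]; H:fork[blocks]; T:collider[open] ⇒ blocked
  4. M → Q → T ← R — Q:chain[blocks]; T:collider[open] ⇒ blocked
  5. M → Q → T ← H → P → R — Q:chain[blocks]; T:collider[open]; H:fork[blocks]; P:chain[open] ⇒ blocked
Since every path is blocked, d-separation holds.

Yes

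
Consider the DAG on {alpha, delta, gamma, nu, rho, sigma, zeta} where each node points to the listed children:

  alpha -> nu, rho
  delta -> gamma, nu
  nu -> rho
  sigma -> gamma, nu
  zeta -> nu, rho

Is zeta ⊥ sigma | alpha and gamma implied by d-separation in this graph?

6 paths connect zeta and sigma; each must be blocked for d-separation to hold:
Path 1: zeta → rho ← nu ← delta → gamma ← sigma
  rho is a collider here and neither rho nor any of its descendants is conditioned on, so the collider stays closed — the path is blocked at rho.
Path 2: zeta → rho ← nu ← sigma
  rho is a collider here and neither rho nor any of its descendants is conditioned on, so the collider stays closed — the path is blocked at rho.
Path 3: zeta → rho ← alpha → nu ← delta → gamma ← sigma
  rho is a collider here and neither rho nor any of its descendants is conditioned on, so the collider stays closed — the path is blocked at rho.
Path 4: zeta → rho ← alpha → nu ← sigma
  rho is a collider here and neither rho nor any of its descendants is conditioned on, so the collider stays closed — the path is blocked at rho.
Path 5: zeta → nu ← delta → gamma ← sigma
  nu is a collider here and neither nu nor any of its descendants is conditioned on, so the collider stays closed — the path is blocked at nu.
Path 6: zeta → nu ← sigma
  nu is a collider here and neither nu nor any of its descendants is conditioned on, so the collider stays closed — the path is blocked at nu.
Every path is blocked, so zeta and sigma are d-separated given {alpha, gamma}.

Yes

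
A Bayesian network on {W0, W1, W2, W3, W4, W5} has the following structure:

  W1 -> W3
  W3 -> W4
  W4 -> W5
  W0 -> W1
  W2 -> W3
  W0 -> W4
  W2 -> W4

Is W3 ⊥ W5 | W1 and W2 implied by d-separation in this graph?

3 paths connect W3 and W5; each must be blocked for d-separation to hold:
  1. W3 ← W1 ← W0 → W4 → W5 — W1:chain[blocks]; W0:fork[open]; W4:chain[open] ⇒ blocked
  2. W3 → W4 → W5 — W4:chain[open] ⇒ active
  3. W3 ← W2 → W4 → W5 — W2:fork[blocks]; W4:chain[open] ⇒ blocked
Because an active path exists, W3 and W5 are not d-separated.

No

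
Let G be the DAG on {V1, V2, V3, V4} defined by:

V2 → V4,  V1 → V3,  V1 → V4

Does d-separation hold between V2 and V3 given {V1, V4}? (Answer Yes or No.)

The only undirected path from V2 to V3 is:
  1. V2 → V4 ← V1 → V3 — V4:collider[open]; V1:fork[blocks] ⇒ blocked
Since every path is blocked, d-separation holds.

Yes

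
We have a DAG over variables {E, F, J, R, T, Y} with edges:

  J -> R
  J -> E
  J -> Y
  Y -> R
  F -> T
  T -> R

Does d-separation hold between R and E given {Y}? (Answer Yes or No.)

No

There are 2 undirected paths between R and E; checking each against the conditioning set {Y}:
Path 1: R ← Y ← J → E
  Y is a chain here and Y is conditioned on, so the path is blocked at Y.
Path 2: R ← J → E
  J is a fork and J is not conditioned on — no node blocks this path, so it is active.
Because an active path exists, R and E are not d-separated.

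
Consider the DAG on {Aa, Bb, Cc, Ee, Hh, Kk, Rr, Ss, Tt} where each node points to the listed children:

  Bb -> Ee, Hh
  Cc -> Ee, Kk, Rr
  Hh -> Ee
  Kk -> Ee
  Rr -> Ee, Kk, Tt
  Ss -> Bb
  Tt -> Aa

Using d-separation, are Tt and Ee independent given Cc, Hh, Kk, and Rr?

There are 5 undirected paths between Tt and Ee; checking each against the conditioning set {Cc, Hh, Kk, Rr}:
Path 1: Tt ← Rr → Ee
  Rr is a fork here and Rr is conditioned on, so the path is blocked at Rr.
Path 2: Tt ← Rr → Kk → Ee
  Rr is a fork here and Rr is conditioned on, so the path is blocked at Rr.
Path 3: Tt ← Rr → Kk ← Cc → Ee
  Rr is a fork here and Rr is conditioned on, so the path is blocked at Rr.
Path 4: Tt ← Rr ← Cc → Ee
  Rr is a chain here and Rr is conditioned on, so the path is blocked at Rr.
Path 5: Tt ← Rr ← Cc → Kk → Ee
  Rr is a chain here and Rr is conditioned on, so the path is blocked at Rr.
Every path is blocked, so Tt and Ee are d-separated given {Cc, Hh, Kk, Rr}.

Yes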